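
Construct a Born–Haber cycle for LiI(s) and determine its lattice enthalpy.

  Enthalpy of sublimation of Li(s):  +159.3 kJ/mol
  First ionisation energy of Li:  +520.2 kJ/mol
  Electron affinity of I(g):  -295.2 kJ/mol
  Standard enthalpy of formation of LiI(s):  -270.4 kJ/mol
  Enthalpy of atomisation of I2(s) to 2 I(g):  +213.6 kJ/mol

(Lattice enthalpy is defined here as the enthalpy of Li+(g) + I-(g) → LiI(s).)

ΔHf° = 1·ΔHsub + 1·(ΣIE) + 1/2·D(I2) + 1·EA + U
-270.4 = 1·(+159.3) + 1·(+520.2) + 1/2·(+213.6) + 1·(-295.2) + U
U = -270.4 − (+491.1) = -761.5 kJ/mol

U = -761.5 kJ/mol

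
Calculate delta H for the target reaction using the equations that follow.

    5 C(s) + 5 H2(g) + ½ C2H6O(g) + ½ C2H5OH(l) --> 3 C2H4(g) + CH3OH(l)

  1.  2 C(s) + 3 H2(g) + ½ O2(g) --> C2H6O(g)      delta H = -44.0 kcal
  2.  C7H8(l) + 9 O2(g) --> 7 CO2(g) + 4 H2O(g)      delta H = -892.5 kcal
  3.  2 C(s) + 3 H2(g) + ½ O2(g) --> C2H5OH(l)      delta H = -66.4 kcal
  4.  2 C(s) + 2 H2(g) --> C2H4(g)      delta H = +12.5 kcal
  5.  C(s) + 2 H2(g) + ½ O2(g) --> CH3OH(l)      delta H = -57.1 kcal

eq. 1 reversed and × 1/2 (C2H6O(g) must end up as a reactant; ×1/2 to match 1/2 C2H6O(g) in the target): (-1/2)·(-44.0) = +22.0 kcal
eq. 2: not needed (H2O(g) appears nowhere else).
eq. 3 reversed and × 1/2 (C2H5OH(l) must end up as a reactant; ×1/2 to match 1/2 C2H5OH(l) in the target): (-1/2)·(-66.4) = +33.2 kcal
eq. 4 × 3 (scale by 3 for the 3 C2H4(g)): (3)·(+12.5) = +37.5 kcal
eq. 5 as written (CH3OH(l) already on the product side): -57.1 kcal
Summing the manipulated equations, delta H = (-1/2)·(-44.0) + (-1/2)·(-66.4) + (3)·(+12.5) + (1)·(-57.1) = 35.6 kcal

delta H = 35.6 kcal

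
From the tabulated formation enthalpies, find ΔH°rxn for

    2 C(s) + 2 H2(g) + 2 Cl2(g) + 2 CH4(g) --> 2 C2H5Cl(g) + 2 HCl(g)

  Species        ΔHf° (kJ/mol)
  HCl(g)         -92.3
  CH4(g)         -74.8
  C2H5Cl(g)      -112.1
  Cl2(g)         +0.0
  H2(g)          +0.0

Products: 2·(-112.1) + 2·(-92.3) = -408.8
Reactants: 2·(+0.0) + 2·(+0.0) + 2·(+0.0) + 2·(-74.8) = -149.6
ΔH°rxn = (-408.8) − (-149.6) = -259.2 kJ/mol

ΔH°rxn = -259.2 kJ/mol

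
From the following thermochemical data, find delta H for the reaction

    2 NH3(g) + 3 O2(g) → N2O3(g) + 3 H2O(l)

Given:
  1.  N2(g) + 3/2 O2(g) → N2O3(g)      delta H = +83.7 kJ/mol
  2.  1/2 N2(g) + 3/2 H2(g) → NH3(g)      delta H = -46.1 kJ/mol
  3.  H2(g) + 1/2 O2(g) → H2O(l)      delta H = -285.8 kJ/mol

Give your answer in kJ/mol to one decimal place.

eq. 1 as written (N2O3(g) already on the product side): +83.7 kJ/mol
eq. 2 reversed and × 2 (NH3(g) must end up as a reactant; scale by 2 for the 2 NH3(g)): (-2)·(-46.1) = +92.2 kJ/mol
eq. 3 × 3 (×3 to match 3 H2O(l) in the target): (3)·(-285.8) = -857.4 kJ/mol
delta H = (+83.7) + (+92.2) + (-857.4) = -681.5 kJ/mol

delta H = -681.5 kJ/mol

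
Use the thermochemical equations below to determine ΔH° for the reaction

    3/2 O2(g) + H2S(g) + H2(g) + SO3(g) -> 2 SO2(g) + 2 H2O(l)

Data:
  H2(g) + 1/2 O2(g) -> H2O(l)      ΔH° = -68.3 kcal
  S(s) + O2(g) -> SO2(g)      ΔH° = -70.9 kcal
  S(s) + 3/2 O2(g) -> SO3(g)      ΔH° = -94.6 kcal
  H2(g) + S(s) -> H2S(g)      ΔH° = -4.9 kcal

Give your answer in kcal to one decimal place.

ΔH° = -178.9 kcal

equation 1 × 2 (×2 to match 2 H2O(l) in the target): (2)·(-68.3) = -136.6 kcal
equation 2 × 2 (scale by 2 for the 2 SO2(g)): (2)·(-70.9) = -141.8 kcal
equation 3 reversed (SO3(g) must end up as a reactant): +94.6 kcal
equation 4 reversed (reverse to put H2S(g) on the reactant side): +4.9 kcal
ΔH° = (2)·(-68.3) + (2)·(-70.9) + (-1)·(-94.6) + (-1)·(-4.9) = -178.9 kcal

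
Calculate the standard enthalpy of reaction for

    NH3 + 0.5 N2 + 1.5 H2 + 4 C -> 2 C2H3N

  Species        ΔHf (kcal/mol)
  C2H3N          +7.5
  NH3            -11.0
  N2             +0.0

ΔH°rxn = Σ nΔHf°(products) − Σ nΔHf°(reactants).
Products: 2·(+7.5) = +15.0
Reactants: 1·(-11.0) + 1/2·(+0.0) + 3/2·(+0.0) + 4·(+0.0) = -11.0
ΔH° = (+15.0) − (-11.0) = 26.0 kcal/mol

ΔH° = 26.0 kcal/mol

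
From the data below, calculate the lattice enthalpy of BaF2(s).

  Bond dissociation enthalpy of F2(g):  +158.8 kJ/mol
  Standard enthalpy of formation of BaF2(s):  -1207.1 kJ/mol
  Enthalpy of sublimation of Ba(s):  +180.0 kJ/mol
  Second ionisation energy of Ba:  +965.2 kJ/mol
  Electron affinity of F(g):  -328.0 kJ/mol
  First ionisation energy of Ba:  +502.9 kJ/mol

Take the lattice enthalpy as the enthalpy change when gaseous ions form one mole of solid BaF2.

ΔHf° = 1·ΔHsub + 1·(ΣIE) + 1·D(F2) + 2·EA + U
-1207.1 = 1·(+180.0) + 1·(+1468.1) + 1·(+158.8) + 2·(-328.0) + U
U = -1207.1 − (+1150.9) = -2358.0 kJ/mol

U = -2358.0 kJ/mol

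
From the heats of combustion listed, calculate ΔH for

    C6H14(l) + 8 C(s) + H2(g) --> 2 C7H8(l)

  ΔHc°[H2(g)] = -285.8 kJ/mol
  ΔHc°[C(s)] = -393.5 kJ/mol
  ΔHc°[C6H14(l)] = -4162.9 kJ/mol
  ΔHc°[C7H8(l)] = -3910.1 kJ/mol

ΔH = 223.5 kJ/mol

With combustion enthalpies, reactants minus products:
= [1·(-4162.9) + 8·(-393.5) + 1·(-285.8)] − [2·(-3910.1)]
= 223.5 kJ/mol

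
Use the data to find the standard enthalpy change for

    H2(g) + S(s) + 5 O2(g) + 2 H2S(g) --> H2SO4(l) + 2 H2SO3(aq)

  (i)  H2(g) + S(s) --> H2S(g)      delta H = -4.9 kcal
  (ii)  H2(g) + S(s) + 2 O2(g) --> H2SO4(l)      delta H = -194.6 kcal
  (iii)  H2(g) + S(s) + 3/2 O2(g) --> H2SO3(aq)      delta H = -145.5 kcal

(i) reversed and × 2 (H2S(g) must end up as a reactant; scale by 2 for the 2 H2S(g)): (-2)·(-4.9) = +9.8 kcal
(ii) as written (H2SO4(l) already on the product side): -194.6 kcal
(iii) × 2 (×2 to match 2 H2SO3(aq) in the target): (2)·(-145.5) = -291.0 kcal
delta H = (+9.8) + (-194.6) + (-291.0) = -475.8 kcal

delta H = -475.8 kcal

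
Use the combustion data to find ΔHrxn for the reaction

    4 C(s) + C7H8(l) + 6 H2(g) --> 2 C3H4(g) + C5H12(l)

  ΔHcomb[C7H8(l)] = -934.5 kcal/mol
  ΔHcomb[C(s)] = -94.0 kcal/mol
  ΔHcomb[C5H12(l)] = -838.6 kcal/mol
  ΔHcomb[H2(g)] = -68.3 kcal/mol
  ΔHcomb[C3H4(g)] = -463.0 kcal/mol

ΔHrxn = 44.3 kcal/mol

Using ΔH = Σ nΔHc°(reactants) − Σ nΔHc°(products):
= [4·(-94.0) + 1·(-934.5) + 6·(-68.3)] − [2·(-463.0) + 1·(-838.6)]
= 44.3 kcal/mol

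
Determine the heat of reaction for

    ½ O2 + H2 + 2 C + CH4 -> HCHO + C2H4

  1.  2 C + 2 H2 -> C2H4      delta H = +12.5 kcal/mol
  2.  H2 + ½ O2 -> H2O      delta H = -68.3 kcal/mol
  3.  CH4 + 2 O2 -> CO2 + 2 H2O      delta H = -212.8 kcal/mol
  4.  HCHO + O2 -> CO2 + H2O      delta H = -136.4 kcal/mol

eq. 1 as written: +12.5 kcal/mol
eq. 2 reversed: +68.3 kcal/mol
eq. 3 as written: -212.8 kcal/mol
eq. 4 reversed: +136.4 kcal/mol
By Hess's law, delta H = (1)·(+12.5) + (-1)·(-68.3) + (1)·(-212.8) + (-1)·(-136.4) = 4.4 kcal/mol

delta H = 4.4 kcal/mol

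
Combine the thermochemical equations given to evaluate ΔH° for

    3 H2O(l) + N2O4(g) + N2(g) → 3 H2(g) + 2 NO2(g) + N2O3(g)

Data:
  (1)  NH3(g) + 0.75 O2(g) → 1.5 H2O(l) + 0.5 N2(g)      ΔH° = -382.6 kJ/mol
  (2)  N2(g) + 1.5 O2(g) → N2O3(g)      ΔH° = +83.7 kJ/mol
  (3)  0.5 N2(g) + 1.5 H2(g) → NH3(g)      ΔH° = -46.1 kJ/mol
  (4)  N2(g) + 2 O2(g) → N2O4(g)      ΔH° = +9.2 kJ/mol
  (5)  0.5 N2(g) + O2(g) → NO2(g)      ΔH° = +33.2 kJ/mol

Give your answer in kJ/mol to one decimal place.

ΔH° = 998.3 kJ/mol

(1) reversed and × 2: (-2)·(-382.6) = +765.2 kJ/mol
(2) as written: +83.7 kJ/mol
(3) reversed and × 2: (-2)·(-46.1) = +92.2 kJ/mol
(4) reversed: -9.2 kJ/mol
(5) × 2: (2)·(+33.2) = +66.4 kJ/mol
Summing the manipulated equations, ΔH° = (+765.2) + (+83.7) + (+92.2) + (-9.2) + (+66.4) = 998.3 kJ/mol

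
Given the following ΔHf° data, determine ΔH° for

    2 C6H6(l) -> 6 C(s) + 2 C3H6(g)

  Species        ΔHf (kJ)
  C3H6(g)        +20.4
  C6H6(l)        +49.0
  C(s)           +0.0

Products: 6·(+0.0) + 2·(+20.4) = +40.8
Reactants: 2·(+49.0) = +98.0
ΔH° = (+40.8) − (+98.0) = -57.2 kJ

ΔH° = -57.2 kJ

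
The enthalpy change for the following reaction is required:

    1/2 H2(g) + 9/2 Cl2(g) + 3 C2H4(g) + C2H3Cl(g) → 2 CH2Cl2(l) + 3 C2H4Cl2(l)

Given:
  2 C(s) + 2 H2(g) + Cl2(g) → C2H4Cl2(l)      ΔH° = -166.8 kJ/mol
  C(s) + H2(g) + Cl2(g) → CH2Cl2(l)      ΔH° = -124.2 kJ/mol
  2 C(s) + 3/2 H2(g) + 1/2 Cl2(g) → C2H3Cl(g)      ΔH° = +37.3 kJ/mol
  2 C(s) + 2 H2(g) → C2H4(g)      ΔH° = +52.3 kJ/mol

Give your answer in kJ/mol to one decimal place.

ΔH° = -943.0 kJ/mol

equation 1 × 3: (3)·(-166.8) = -500.4 kJ/mol
equation 2 × 2: (2)·(-124.2) = -248.4 kJ/mol
equation 3 reversed: -37.3 kJ/mol
equation 4 reversed and × 3: (-3)·(+52.3) = -156.9 kJ/mol
Since enthalpy is a state function, ΔH° = (3)·(-166.8) + (2)·(-124.2) + (-1)·(+37.3) + (-3)·(+52.3) = -943.0 kJ/mol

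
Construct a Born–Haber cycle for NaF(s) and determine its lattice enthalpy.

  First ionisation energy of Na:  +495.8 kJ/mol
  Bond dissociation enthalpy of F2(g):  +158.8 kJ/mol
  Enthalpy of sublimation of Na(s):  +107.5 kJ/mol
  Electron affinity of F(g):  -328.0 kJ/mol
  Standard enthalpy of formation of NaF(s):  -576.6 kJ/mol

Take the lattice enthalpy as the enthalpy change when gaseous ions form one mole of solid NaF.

ΔHf° = 1·ΔHsub + 1·(ΣIE) + 1/2·D(F2) + 1·EA + U
-576.6 = 1·(+107.5) + 1·(+495.8) + 1/2·(+158.8) + 1·(-328.0) + U
U = -576.6 − (+354.7) = -931.3 kJ/mol

U = -931.3 kJ/mol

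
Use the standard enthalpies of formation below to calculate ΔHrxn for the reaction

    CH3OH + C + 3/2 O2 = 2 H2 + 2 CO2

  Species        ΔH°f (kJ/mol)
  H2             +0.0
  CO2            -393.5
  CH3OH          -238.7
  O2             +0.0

ΔHrxn = -548.3 kJ/mol

Products: 2·(+0.0) + 2·(-393.5) = -787.0
Reactants: 1·(-238.7) + 1·(+0.0) + 3/2·(+0.0) = -238.7
ΔHrxn = (-787.0) − (-238.7) = -548.3 kJ/mol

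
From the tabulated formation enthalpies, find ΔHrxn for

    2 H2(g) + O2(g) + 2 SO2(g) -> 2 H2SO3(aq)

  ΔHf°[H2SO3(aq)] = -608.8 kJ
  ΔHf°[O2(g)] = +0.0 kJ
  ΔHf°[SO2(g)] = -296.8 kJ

ΔH°rxn = Σ nΔHf°(products) − Σ nΔHf°(reactants).
Products: 2·(-608.8) = -1217.6
Reactants: 2·(+0.0) + 1·(+0.0) + 2·(-296.8) = -593.6
ΔHrxn = (-1217.6) − (-593.6) = -624.0 kJ

ΔHrxn = -624.0 kJ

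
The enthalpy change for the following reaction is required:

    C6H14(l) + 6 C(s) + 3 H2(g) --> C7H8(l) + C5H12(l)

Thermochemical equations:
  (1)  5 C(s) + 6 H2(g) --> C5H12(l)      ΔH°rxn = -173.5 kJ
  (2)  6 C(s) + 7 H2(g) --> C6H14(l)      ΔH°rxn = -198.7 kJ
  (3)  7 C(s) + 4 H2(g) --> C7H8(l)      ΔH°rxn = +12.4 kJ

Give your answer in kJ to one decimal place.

(1) as written: -173.5 kJ
(2) reversed: +198.7 kJ
(3) as written: +12.4 kJ
Combining the equations, ΔH°rxn = (1)·(-173.5) + (-1)·(-198.7) + (1)·(+12.4) = 37.6 kJ

ΔH°rxn = 37.6 kJ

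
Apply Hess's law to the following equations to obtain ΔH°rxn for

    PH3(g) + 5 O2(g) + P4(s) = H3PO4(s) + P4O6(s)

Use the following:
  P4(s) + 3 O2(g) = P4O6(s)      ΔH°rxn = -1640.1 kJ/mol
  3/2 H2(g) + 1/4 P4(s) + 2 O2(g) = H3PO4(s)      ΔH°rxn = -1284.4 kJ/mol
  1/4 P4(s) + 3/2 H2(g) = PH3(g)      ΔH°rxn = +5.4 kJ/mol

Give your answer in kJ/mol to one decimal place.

equation 1 as written (P4O6(s) already on the product side): -1640.1 kJ/mol
equation 2 as written (H3PO4(s) already on the product side): -1284.4 kJ/mol
equation 3 reversed (PH3(g) must end up as a reactant): -5.4 kJ/mol
Summing the manipulated equations, ΔH°rxn = (1)·(-1640.1) + (1)·(-1284.4) + (-1)·(+5.4) = -2929.9 kJ/mol

ΔH°rxn = -2929.9 kJ/mol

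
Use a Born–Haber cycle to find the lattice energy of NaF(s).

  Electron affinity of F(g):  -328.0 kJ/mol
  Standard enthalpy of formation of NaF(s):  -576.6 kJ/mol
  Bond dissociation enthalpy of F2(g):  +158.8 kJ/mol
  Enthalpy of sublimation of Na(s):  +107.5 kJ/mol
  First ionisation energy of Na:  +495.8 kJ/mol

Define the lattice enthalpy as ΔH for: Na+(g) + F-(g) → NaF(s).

ΔHf° = 1·ΔHsub + 1·(ΣIE) + 1/2·D(F2) + 1·EA + U
-576.6 = 1·(+107.5) + 1·(+495.8) + 1/2·(+158.8) + 1·(-328.0) + U
U = -576.6 − (+354.7) = -931.3 kJ/mol

U = -931.3 kJ/mol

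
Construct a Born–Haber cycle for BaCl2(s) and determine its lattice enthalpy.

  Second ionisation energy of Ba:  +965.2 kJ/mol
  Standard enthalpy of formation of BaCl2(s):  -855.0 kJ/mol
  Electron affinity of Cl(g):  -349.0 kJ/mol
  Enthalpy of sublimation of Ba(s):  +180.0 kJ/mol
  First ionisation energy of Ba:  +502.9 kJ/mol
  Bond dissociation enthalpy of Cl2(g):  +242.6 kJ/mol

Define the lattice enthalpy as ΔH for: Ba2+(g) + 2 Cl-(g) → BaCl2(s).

U = -2047.7 kJ/mol

ΔHf° = 1·ΔHsub + 1·(ΣIE) + 1·D(Cl2) + 2·EA + U
-855.0 = 1·(+180.0) + 1·(+1468.1) + 1·(+242.6) + 2·(-349.0) + U
U = -855.0 − (+1192.7) = -2047.7 kJ/mol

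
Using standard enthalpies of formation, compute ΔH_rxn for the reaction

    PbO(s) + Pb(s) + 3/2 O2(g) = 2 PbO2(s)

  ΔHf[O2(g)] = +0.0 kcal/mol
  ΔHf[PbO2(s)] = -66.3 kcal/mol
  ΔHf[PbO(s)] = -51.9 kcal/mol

Products: 2·(-66.3) = -132.6
Reactants: 1·(-51.9) + 1·(+0.0) + 3/2·(+0.0) = -51.9
ΔH_rxn = (-132.6) − (-51.9) = -80.7 kcal/mol

ΔH_rxn = -80.7 kcal/mol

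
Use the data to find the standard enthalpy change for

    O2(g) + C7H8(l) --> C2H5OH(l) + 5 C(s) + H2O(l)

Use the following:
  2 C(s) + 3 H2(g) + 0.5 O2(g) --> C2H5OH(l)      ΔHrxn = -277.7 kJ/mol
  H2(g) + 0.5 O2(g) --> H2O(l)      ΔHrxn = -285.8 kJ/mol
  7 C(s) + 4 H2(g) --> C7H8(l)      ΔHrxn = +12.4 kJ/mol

ΔHrxn = -575.9 kJ/mol

equation 1 as written (C2H5OH(l) already on the product side): -277.7 kJ/mol
equation 2 as written (H2O(l) already on the product side): -285.8 kJ/mol
equation 3 reversed (reverse to put C7H8(l) on the reactant side): -12.4 kJ/mol
ΔHrxn = (1)·(-277.7) + (1)·(-285.8) + (-1)·(+12.4) = -575.9 kJ/mol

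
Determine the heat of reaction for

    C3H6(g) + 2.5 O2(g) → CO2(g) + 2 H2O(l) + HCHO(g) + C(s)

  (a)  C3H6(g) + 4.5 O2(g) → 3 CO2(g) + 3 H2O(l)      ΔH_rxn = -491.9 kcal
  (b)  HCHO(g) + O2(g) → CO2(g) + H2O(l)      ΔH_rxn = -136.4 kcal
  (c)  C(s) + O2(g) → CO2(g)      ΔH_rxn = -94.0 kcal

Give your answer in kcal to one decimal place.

ΔH_rxn = -261.5 kcal

(a) as written: -491.9 kcal
(b) reversed: +136.4 kcal
(c) reversed: +94.0 kcal
ΔH_rxn = (1)·(-491.9) + (-1)·(-136.4) + (-1)·(-94.0) = -261.5 kcal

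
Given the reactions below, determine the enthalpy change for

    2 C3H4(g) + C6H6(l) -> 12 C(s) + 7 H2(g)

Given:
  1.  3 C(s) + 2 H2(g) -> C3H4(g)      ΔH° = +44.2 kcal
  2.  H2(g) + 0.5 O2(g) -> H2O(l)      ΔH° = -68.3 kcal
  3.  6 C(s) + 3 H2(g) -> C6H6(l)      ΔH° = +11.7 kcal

eq. 1 reversed and × 2: (-2)·(+44.2) = -88.4 kcal
eq. 2: not needed.
eq. 3 reversed: -11.7 kcal
Combining the equations, ΔH° = (-88.4) + (-11.7) = -100.1 kcal

ΔH° = -100.1 kcal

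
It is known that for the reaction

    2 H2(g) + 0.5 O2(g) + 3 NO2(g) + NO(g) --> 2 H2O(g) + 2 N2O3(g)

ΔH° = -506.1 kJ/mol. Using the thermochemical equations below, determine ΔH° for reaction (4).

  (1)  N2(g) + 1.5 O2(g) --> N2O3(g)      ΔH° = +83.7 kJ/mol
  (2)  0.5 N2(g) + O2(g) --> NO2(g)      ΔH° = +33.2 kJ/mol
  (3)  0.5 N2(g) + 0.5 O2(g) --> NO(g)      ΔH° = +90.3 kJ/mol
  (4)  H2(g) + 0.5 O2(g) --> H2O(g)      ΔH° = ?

(1) × 2: (2)·(+83.7) = +167.4 kJ/mol
(2) reversed and × 3: (-3)·(+33.2) = -99.6 kJ/mol
(3) reversed: -90.3 kJ/mol
(4) × 2: contributes 2·x
-506.1 = (+167.4) + (-99.6) + (-90.3) + 2·x
x = (-506.1 − (-22.5)) / (2) = -241.8 kJ/mol

ΔH° = -241.8 kJ/mol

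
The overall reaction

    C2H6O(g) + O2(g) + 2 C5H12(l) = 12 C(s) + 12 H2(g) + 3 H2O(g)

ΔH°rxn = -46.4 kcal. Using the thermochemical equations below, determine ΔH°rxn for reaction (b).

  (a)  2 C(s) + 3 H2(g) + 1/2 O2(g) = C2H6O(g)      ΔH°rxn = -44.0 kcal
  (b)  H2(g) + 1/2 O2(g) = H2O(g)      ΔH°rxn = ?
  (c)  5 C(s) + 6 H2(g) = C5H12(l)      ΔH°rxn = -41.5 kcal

ΔH°rxn = -57.8 kcal

(a) reversed (C2H6O(g) must end up as a reactant): +44.0 kcal
(b) × 3 (×3 to match 3 H2O(g) in the target): contributes 3·x
(c) reversed and × 2 (reverse to put C5H12(l) on the reactant side; scale by 2 for the 2 C5H12(l)): (-2)·(-41.5) = +83.0 kcal
-46.4 = (+44.0) + (+83.0) + 3·x
x = (-46.4 − (+127.0)) / (3) = -57.8 kcal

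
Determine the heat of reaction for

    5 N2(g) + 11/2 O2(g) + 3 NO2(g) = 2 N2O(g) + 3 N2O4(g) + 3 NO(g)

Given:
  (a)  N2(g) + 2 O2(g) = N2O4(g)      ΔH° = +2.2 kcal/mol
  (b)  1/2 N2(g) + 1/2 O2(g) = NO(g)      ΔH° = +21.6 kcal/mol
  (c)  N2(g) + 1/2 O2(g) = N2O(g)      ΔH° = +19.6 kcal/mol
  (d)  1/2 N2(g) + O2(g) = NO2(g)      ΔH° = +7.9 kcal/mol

ΔH° = 86.9 kcal/mol

(a) × 3 (scale by 3 for the 3 N2O4(g)): (3)·(+2.2) = +6.6 kcal/mol
(b) × 3 (scale by 3 for the 3 NO(g)): (3)·(+21.6) = +64.8 kcal/mol
(c) × 2 (×2 to match 2 N2O(g) in the target): (2)·(+19.6) = +39.2 kcal/mol
(d) reversed and × 3 (NO2(g) must end up as a reactant; scale by 3 for the 3 NO2(g)): (-3)·(+7.9) = -23.7 kcal/mol
ΔH° = (3)·(+2.2) + (3)·(+21.6) + (2)·(+19.6) + (-3)·(+7.9) = 86.9 kcal/mol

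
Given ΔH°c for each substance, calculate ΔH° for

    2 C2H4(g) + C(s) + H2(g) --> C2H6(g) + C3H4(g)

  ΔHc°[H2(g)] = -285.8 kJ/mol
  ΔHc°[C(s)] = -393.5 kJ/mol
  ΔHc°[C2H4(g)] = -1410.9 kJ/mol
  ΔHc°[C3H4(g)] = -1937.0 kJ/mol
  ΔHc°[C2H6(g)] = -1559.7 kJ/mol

With combustion enthalpies, reactants minus products:
= [2·(-1410.9) + 1·(-393.5) + 1·(-285.8)] − [1·(-1559.7) + 1·(-1937.0)]
= -4.4 kJ/mol

ΔH° = -4.4 kJ/mol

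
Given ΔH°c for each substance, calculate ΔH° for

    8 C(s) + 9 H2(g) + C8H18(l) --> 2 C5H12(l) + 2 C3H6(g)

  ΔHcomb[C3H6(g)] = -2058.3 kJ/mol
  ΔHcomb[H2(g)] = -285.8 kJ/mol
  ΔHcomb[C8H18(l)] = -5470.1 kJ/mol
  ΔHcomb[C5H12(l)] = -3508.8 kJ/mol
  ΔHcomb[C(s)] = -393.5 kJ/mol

ΔH° = -56.1 kJ/mol

Using ΔH = Σ nΔHc°(reactants) − Σ nΔHc°(products):
= [8·(-393.5) + 9·(-285.8) + 1·(-5470.1)] − [2·(-3508.8) + 2·(-2058.3)]
= -56.1 kJ/mol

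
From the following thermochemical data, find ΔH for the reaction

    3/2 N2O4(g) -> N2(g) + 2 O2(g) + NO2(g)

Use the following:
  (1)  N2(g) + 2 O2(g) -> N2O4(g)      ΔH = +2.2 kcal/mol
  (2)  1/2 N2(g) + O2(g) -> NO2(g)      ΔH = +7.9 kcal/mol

ΔH = 4.6 kcal/mol

(1) reversed and × 3/2: (-3/2)·(+2.2) = -3.3 kcal/mol
(2) as written: +7.9 kcal/mol
Summing the manipulated equations, ΔH = (-3/2)·(+2.2) + (1)·(+7.9) = 4.6 kcal/mol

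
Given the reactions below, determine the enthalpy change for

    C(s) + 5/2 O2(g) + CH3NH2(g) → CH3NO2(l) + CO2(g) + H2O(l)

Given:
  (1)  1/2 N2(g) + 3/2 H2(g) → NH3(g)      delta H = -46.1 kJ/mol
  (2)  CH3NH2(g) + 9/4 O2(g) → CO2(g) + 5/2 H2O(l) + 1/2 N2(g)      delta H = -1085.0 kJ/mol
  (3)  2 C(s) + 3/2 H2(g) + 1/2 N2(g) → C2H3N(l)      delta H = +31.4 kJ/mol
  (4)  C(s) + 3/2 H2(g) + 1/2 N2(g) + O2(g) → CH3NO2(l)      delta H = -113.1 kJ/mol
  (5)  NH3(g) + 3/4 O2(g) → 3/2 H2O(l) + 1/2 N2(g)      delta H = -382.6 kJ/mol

(1) reversed: +46.1 kJ/mol
(2) as written: -1085.0 kJ/mol
(3): not needed.
(4) as written: -113.1 kJ/mol
(5) reversed: +382.6 kJ/mol
Combining the equations, delta H = (+46.1) + (-1085.0) + (-113.1) + (+382.6) = -769.4 kJ/mol

delta H = -769.4 kJ/mol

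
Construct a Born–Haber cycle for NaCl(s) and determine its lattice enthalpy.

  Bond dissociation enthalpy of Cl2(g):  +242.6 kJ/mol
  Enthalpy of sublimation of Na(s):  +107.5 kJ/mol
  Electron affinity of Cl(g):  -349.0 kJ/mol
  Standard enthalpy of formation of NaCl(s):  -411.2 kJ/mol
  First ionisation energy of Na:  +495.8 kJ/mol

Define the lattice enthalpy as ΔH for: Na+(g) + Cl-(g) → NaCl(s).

U = -786.8 kJ/mol

ΔHf° = 1·ΔHsub + 1·(ΣIE) + 1/2·D(Cl2) + 1·EA + U
-411.2 = 1·(+107.5) + 1·(+495.8) + 1/2·(+242.6) + 1·(-349.0) + U
U = -411.2 − (+375.6) = -786.8 kJ/mol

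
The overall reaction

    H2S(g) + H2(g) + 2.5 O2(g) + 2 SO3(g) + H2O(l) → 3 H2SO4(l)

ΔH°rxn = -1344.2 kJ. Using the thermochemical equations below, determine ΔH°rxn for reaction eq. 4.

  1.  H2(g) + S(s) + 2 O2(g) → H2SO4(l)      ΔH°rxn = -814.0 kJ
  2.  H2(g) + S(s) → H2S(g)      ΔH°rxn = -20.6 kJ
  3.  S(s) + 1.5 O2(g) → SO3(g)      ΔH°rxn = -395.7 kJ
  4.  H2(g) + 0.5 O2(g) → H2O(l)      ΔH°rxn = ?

ΔH°rxn = -285.8 kJ

eq. 1 × 3 (×3 to match 3 H2SO4(l) in the target): (3)·(-814.0) = -2442.0 kJ
eq. 2 reversed (reverse to put H2S(g) on the reactant side): +20.6 kJ
eq. 3 reversed and × 2 (SO3(g) must end up as a reactant; scale by 2 for the 2 SO3(g)): (-2)·(-395.7) = +791.4 kJ
eq. 4 reversed (reverse to put H2O(l) on the reactant side): contributes −x
-1344.2 = (-2442.0) + (+20.6) + (+791.4) − x
x = (-1344.2 − (-1630.0)) / (-1) = -285.8 kJ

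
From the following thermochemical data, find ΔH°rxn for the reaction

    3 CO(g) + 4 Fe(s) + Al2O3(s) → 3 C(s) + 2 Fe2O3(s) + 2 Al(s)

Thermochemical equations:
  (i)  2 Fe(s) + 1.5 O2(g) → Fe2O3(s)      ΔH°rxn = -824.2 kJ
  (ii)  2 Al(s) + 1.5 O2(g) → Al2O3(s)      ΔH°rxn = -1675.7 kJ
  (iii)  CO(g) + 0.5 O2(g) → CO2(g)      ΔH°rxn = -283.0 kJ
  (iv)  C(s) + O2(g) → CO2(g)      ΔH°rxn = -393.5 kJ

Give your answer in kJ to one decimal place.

(i) × 2 (scale by 2 for the 2 Fe2O3(s)): (2)·(-824.2) = -1648.4 kJ
(ii) reversed (Al2O3(s) must end up as a reactant): +1675.7 kJ
(iii) × 3 (×3 to match 3 CO(g) in the target): (3)·(-283.0) = -849.0 kJ
(iv) reversed and × 3 (C(s) must end up as a product; ×3 to match 3 C(s) in the target): (-3)·(-393.5) = +1180.5 kJ
Combining the equations, ΔH°rxn = (2)·(-824.2) + (-1)·(-1675.7) + (3)·(-283.0) + (-3)·(-393.5) = 358.8 kJ

ΔH°rxn = 358.8 kJ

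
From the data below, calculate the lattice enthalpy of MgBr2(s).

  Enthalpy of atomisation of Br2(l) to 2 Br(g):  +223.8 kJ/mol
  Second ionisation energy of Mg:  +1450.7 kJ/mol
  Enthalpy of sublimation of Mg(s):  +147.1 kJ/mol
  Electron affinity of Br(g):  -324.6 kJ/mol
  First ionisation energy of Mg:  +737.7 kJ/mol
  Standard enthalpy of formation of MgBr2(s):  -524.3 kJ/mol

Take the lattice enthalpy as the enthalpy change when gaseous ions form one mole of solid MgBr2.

U = -2434.4 kJ/mol

ΔHf° = 1·ΔHsub + 1·(ΣIE) + 1·D(Br2) + 2·EA + U
-524.3 = 1·(+147.1) + 1·(+2188.4) + 1·(+223.8) + 2·(-324.6) + U
U = -524.3 − (+1910.1) = -2434.4 kJ/mol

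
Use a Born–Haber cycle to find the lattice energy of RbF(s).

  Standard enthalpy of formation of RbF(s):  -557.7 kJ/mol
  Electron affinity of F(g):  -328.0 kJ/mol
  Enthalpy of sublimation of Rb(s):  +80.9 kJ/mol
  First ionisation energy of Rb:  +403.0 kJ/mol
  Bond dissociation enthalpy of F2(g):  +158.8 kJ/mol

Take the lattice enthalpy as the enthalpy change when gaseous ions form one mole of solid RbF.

ΔHf° = 1·ΔHsub + 1·(ΣIE) + 1/2·D(F2) + 1·EA + U
-557.7 = 1·(+80.9) + 1·(+403.0) + 1/2·(+158.8) + 1·(-328.0) + U
U = -557.7 − (+235.3) = -793.0 kJ/mol

U = -793.0 kJ/mol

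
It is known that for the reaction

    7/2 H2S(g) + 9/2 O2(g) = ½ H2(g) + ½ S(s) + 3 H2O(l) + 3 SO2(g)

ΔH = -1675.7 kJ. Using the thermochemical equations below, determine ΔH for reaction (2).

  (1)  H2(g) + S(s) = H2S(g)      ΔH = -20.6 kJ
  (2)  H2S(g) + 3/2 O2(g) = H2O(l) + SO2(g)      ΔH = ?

(1) reversed and × 1/2: (-1/2)·(-20.6) = +10.3 kJ
(2) × 3: contributes 3·x
-1675.7 = (+10.3) + 3·x
x = (-1675.7 − (+10.3)) / (3) = -562.0 kJ

ΔH = -562.0 kJ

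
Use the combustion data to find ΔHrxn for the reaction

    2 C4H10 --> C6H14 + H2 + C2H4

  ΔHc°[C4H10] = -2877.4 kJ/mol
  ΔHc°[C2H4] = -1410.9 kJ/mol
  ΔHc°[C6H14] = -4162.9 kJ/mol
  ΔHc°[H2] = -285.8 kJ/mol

ΔHrxn = 104.8 kJ/mol

With combustion enthalpies, reactants minus products:
= [2·(-2877.4)] − [1·(-4162.9) + 1·(-285.8) + 1·(-1410.9)]
= 104.8 kJ/mol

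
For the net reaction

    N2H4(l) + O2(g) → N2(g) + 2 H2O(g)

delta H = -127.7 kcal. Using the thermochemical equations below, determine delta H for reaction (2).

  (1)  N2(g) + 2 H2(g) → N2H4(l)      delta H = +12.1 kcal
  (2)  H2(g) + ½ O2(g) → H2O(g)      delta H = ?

(1) reversed (reverse to put N2H4(l) on the reactant side): -12.1 kcal
(2) × 2 (×2 to match 2 H2O(g) in the target): contributes 2·x
-127.7 = (-12.1) + 2·x
x = (-127.7 − (-12.1)) / (2) = -57.8 kcal

delta H = -57.8 kcal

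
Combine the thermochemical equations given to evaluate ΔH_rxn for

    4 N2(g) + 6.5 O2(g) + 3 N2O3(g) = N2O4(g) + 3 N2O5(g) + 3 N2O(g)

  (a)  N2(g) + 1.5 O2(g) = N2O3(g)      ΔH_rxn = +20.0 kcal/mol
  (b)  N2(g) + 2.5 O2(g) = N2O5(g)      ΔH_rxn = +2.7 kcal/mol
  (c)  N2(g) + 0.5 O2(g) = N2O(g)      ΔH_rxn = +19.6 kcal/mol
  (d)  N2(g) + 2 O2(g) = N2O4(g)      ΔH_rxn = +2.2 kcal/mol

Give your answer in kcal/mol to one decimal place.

(a) reversed and × 3: (-3)·(+20.0) = -60.0 kcal/mol
(b) × 3: (3)·(+2.7) = +8.1 kcal/mol
(c) × 3: (3)·(+19.6) = +58.8 kcal/mol
(d) as written: +2.2 kcal/mol
Since enthalpy is a state function, ΔH_rxn = (-60.0) + (+8.1) + (+58.8) + (+2.2) = 9.1 kcal/mol

ΔH_rxn = 9.1 kcal/mol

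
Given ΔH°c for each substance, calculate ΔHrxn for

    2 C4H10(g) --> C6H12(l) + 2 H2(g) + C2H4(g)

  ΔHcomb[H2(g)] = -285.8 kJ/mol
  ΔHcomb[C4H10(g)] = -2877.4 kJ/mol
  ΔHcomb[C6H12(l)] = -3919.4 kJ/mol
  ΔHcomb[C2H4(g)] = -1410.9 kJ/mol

Using ΔH = Σ nΔHc°(reactants) − Σ nΔHc°(products):
= [2·(-2877.4)] − [1·(-3919.4) + 2·(-285.8) + 1·(-1410.9)]
= 147.1 kJ/mol

ΔHrxn = 147.1 kJ/mol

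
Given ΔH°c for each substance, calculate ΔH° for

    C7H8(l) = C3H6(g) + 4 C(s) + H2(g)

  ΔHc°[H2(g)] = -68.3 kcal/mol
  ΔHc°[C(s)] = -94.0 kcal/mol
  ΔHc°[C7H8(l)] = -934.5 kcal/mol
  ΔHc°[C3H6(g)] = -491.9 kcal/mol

ΔH° = 1.7 kcal/mol

With combustion enthalpies, reactants minus products:
= [1·(-934.5)] − [1·(-491.9) + 4·(-94.0) + 1·(-68.3)]
= 1.7 kcal/mol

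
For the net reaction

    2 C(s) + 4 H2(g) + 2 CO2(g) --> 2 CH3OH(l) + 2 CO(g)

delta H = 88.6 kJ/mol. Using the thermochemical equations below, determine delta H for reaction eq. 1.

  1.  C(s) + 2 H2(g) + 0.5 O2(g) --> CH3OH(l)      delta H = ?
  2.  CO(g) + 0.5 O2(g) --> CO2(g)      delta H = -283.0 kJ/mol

eq. 1 × 2 (scale by 2 for the 2 CH3OH(l)): contributes 2·x
eq. 2 reversed and × 2 (CO(g) must end up as a product; ×2 to match 2 CO(g) in the target): (-2)·(-283.0) = +566.0 kJ/mol
+88.6 = (+566.0) + 2·x
x = (+88.6 − (+566.0)) / (2) = -238.7 kJ/mol

delta H = -238.7 kJ/mol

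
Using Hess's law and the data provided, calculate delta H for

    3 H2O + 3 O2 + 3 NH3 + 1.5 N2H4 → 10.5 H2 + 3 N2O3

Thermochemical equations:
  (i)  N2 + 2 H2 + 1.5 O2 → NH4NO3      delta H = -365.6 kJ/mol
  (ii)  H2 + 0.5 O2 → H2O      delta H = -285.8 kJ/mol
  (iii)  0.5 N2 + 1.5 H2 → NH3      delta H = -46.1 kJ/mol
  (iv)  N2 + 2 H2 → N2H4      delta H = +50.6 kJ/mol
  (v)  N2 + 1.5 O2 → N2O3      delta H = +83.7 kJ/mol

(i): not needed (NH4NO3 appears nowhere else).
(ii) reversed and × 3 (reverse to put H2O on the reactant side; scale by 3 for the 3 H2O): (-3)·(-285.8) = +857.4 kJ/mol
(iii) reversed and × 3 (NH3 must end up as a reactant; scale by 3 for the 3 NH3): (-3)·(-46.1) = +138.3 kJ/mol
(iv) reversed and × 3/2 (reverse to put N2H4 on the reactant side; scale by 3/2 for the 3/2 N2H4): (-3/2)·(+50.6) = -75.9 kJ/mol
(v) × 3 (×3 to match 3 N2O3 in the target): (3)·(+83.7) = +251.1 kJ/mol
delta H = (-3)·(-285.8) + (-3)·(-46.1) + (-3/2)·(+50.6) + (3)·(+83.7) = 1170.9 kJ/mol

delta H = 1170.9 kJ/mol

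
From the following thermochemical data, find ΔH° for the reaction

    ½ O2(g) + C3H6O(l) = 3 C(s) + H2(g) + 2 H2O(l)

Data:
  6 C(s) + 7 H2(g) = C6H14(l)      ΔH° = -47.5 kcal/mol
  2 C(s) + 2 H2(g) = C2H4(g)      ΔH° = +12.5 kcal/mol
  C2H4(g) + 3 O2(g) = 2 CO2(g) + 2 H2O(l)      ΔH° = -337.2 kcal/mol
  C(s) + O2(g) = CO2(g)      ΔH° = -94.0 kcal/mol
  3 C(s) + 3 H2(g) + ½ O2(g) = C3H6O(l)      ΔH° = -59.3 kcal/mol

ΔH° = -77.4 kcal/mol

equation 1: not needed (C6H14(l) appears nowhere else).
equation 2 as written: +12.5 kcal/mol
equation 3 as written (H2O(l) already on the product side): -337.2 kcal/mol
equation 4 reversed and × 2: (-2)·(-94.0) = +188.0 kcal/mol
equation 5 reversed (C3H6O(l) must end up as a reactant): +59.3 kcal/mol
ΔH° = (1)·(+12.5) + (1)·(-337.2) + (-2)·(-94.0) + (-1)·(-59.3) = -77.4 kcal/mol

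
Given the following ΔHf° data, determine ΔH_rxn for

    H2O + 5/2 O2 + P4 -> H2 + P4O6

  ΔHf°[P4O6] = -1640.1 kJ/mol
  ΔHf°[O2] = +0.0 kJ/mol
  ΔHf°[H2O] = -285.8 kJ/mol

ΔH_rxn = -1354.3 kJ/mol

ΔH°rxn = Σ nΔHf°(products) − Σ nΔHf°(reactants).
Products: 1·(+0.0) + 1·(-1640.1) = -1640.1
Reactants: 1·(-285.8) + 5/2·(+0.0) + 1·(+0.0) = -285.8
ΔH_rxn = (-1640.1) − (-285.8) = -1354.3 kJ/mol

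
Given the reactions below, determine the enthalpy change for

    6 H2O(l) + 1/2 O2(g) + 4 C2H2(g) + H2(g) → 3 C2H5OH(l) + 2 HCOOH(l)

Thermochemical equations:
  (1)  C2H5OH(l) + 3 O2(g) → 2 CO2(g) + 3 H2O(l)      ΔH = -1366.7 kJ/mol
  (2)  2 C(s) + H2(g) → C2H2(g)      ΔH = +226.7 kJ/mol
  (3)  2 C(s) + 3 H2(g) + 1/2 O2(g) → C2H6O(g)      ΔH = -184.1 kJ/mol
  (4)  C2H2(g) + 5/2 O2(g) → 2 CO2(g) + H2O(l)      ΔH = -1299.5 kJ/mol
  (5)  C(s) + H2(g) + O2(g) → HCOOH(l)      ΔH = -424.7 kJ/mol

ΔH = -874.5 kJ/mol

(1) reversed and × 3: (-3)·(-1366.7) = +4100.1 kJ/mol
(2) reversed: -226.7 kJ/mol
(3): not needed.
(4) × 3: (3)·(-1299.5) = -3898.5 kJ/mol
(5) × 2: (2)·(-424.7) = -849.4 kJ/mol
By Hess's law, ΔH = (+4100.1) + (-226.7) + (-3898.5) + (-849.4) = -874.5 kJ/mol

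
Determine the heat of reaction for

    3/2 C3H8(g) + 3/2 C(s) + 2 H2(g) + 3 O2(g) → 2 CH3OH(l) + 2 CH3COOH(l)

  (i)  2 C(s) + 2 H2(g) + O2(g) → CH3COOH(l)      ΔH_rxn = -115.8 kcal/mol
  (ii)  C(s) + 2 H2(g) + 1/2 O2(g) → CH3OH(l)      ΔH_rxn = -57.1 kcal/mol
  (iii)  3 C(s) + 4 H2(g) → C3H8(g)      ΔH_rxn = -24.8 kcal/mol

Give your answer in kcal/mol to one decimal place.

ΔH_rxn = -308.6 kcal/mol

(i) × 2: (2)·(-115.8) = -231.6 kcal/mol
(ii) × 2: (2)·(-57.1) = -114.2 kcal/mol
(iii) reversed and × 3/2: (-3/2)·(-24.8) = +37.2 kcal/mol
ΔH_rxn = (-231.6) + (-114.2) + (+37.2) = -308.6 kcal/mol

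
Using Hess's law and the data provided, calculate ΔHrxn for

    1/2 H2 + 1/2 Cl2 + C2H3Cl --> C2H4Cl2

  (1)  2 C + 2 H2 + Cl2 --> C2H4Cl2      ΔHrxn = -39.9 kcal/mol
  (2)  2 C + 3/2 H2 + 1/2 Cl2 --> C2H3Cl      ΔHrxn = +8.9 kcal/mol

ΔHrxn = -48.8 kcal/mol

(1) as written (C2H4Cl2 already on the product side): -39.9 kcal/mol
(2) reversed (C2H3Cl must end up as a reactant): -8.9 kcal/mol
Since enthalpy is a state function, ΔHrxn = (1)·(-39.9) + (-1)·(+8.9) = -48.8 kcal/mol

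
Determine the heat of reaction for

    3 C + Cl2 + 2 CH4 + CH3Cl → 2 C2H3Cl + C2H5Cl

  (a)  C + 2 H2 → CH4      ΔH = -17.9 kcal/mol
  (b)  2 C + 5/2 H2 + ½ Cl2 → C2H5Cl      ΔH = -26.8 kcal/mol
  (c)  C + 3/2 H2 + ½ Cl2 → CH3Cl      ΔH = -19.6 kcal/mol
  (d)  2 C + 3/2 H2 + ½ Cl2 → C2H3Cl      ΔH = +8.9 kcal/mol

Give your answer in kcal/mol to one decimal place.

(a) reversed and × 2: (-2)·(-17.9) = +35.8 kcal/mol
(b) as written: -26.8 kcal/mol
(c) reversed: +19.6 kcal/mol
(d) × 2: (2)·(+8.9) = +17.8 kcal/mol
Since enthalpy is a state function, ΔH = (-2)·(-17.9) + (1)·(-26.8) + (-1)·(-19.6) + (2)·(+8.9) = 46.4 kcal/mol

ΔH = 46.4 kcal/mol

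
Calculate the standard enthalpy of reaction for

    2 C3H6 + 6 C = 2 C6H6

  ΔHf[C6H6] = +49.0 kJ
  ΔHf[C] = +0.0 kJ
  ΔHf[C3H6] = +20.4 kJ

ΔHrxn = 57.2 kJ

Products: 2·(+49.0) = +98.0
Reactants: 2·(+20.4) + 6·(+0.0) = +40.8
ΔHrxn = (+98.0) − (+40.8) = 57.2 kJ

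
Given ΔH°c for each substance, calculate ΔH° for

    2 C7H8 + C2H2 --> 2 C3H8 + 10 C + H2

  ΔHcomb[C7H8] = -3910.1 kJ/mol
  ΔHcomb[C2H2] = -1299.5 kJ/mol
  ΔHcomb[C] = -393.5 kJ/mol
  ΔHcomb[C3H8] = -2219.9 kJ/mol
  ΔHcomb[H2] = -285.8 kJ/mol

ΔH° = -459.1 kJ/mol

Using ΔH = Σ nΔHc°(reactants) − Σ nΔHc°(products):
= [2·(-3910.1) + 1·(-1299.5)] − [2·(-2219.9) + 10·(-393.5) + 1·(-285.8)]
= -459.1 kJ/mol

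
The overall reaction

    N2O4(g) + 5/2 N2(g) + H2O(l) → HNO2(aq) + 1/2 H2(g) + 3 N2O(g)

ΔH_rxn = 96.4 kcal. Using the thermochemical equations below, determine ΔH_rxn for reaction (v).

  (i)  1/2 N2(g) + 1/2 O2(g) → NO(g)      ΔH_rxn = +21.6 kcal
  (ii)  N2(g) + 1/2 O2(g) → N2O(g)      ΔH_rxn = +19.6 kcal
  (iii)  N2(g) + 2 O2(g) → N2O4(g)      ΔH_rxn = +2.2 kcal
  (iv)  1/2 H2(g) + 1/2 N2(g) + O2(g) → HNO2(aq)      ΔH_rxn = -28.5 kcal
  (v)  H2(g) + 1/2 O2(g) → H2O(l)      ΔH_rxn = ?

(i): not needed.
(ii) × 3: (3)·(+19.6) = +58.8 kcal
(iii) reversed: -2.2 kcal
(iv) as written: -28.5 kcal
(v) reversed: contributes −x
+96.4 = (+58.8) + (-2.2) + (-28.5) − x
x = (+96.4 − (+28.1)) / (-1) = -68.3 kcal

ΔH_rxn = -68.3 kcal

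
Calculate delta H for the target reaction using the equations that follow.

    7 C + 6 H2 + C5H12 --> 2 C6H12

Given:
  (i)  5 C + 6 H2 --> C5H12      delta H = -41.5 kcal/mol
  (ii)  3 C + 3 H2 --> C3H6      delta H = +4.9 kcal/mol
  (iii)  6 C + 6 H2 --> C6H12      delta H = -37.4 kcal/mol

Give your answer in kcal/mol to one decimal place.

delta H = -33.3 kcal/mol

(i) reversed: +41.5 kcal/mol
(ii): not needed.
(iii) × 2: (2)·(-37.4) = -74.8 kcal/mol
delta H = (+41.5) + (-74.8) = -33.3 kcal/mol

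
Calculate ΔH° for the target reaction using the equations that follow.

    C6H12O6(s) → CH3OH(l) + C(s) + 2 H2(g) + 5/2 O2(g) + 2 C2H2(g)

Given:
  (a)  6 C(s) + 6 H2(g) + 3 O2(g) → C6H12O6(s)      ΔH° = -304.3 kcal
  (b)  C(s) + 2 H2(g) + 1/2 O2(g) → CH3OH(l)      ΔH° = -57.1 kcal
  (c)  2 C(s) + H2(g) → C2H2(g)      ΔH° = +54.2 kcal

(a) reversed: +304.3 kcal
(b) as written: -57.1 kcal
(c) × 2: (2)·(+54.2) = +108.4 kcal
Combining the equations, ΔH° = (+304.3) + (-57.1) + (+108.4) = 355.6 kcal

ΔH° = 355.6 kcal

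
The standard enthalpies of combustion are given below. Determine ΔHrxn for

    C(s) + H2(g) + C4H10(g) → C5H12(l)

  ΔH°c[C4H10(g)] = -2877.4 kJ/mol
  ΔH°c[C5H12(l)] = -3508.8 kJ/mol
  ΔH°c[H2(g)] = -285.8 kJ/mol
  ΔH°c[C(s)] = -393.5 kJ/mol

Using ΔH = Σ nΔHc°(reactants) − Σ nΔHc°(products):
= [1·(-393.5) + 1·(-285.8) + 1·(-2877.4)] − [1·(-3508.8)]
= -47.9 kJ/mol

ΔHrxn = -47.9 kJ/mol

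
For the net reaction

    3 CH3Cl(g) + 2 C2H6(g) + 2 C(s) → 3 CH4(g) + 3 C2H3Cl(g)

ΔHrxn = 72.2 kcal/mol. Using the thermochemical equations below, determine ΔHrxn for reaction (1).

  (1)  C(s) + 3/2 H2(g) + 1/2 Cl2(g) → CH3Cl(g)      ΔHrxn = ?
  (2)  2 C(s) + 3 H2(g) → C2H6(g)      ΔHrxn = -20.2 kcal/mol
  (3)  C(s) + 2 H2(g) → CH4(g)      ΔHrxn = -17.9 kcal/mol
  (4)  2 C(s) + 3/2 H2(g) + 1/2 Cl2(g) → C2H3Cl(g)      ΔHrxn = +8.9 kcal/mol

(1) reversed and × 3 (reverse to put CH3Cl(g) on the reactant side; ×3 to match 3 CH3Cl(g) in the target): contributes −3·x
(2) reversed and × 2 (reverse to put C2H6(g) on the reactant side; scale by 2 for the 2 C2H6(g)): (-2)·(-20.2) = +40.4 kcal/mol
(3) × 3 (×3 to match 3 CH4(g) in the target): (3)·(-17.9) = -53.7 kcal/mol
(4) × 3 (×3 to match 3 C2H3Cl(g) in the target): (3)·(+8.9) = +26.7 kcal/mol
+72.2 = (+40.4) + (-53.7) + (+26.7) − 3·x
x = (+72.2 − (+13.4)) / (-3) = -19.6 kcal/mol

ΔHrxn = -19.6 kcal/mol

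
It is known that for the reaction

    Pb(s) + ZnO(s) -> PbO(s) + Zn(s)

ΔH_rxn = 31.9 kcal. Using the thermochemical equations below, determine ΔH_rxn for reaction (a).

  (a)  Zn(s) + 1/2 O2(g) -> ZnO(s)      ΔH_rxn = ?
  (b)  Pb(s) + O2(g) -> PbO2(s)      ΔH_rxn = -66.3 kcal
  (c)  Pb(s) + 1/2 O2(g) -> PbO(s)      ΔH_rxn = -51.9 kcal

ΔH_rxn = -83.8 kcal

(a) reversed: contributes −x
(b): not needed.
(c) as written: -51.9 kcal
+31.9 = (-51.9) − x
x = (+31.9 − (-51.9)) / (-1) = -83.8 kcal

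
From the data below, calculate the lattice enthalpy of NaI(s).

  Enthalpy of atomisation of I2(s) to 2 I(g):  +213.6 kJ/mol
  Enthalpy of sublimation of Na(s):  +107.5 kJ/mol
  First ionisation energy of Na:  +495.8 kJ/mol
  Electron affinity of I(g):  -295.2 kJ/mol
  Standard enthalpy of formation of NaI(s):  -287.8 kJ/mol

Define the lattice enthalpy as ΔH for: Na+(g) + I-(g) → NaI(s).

ΔHf° = 1·ΔHsub + 1·(ΣIE) + 1/2·D(I2) + 1·EA + U
-287.8 = 1·(+107.5) + 1·(+495.8) + 1/2·(+213.6) + 1·(-295.2) + U
U = -287.8 − (+414.9) = -702.7 kJ/mol

U = -702.7 kJ/mol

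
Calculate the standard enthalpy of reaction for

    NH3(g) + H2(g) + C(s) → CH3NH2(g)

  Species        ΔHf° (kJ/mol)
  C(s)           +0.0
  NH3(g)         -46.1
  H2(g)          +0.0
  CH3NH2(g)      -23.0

ΔHrxn = 23.1 kJ/mol

Products: 1·(-23.0) = -23.0
Reactants: 1·(-46.1) + 1·(+0.0) + 1·(+0.0) = -46.1
ΔHrxn = (-23.0) − (-46.1) = 23.1 kJ/mol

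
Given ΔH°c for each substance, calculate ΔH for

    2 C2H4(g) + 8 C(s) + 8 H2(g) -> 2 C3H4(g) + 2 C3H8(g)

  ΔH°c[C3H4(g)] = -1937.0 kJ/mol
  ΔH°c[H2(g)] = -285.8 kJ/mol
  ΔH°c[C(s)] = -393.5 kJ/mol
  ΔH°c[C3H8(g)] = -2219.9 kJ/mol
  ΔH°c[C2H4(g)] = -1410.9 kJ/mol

Using ΔH = Σ nΔHc°(reactants) − Σ nΔHc°(products):
= [2·(-1410.9) + 8·(-393.5) + 8·(-285.8)] − [2·(-1937.0) + 2·(-2219.9)]
= 57.6 kJ/mol

ΔH = 57.6 kJ/mol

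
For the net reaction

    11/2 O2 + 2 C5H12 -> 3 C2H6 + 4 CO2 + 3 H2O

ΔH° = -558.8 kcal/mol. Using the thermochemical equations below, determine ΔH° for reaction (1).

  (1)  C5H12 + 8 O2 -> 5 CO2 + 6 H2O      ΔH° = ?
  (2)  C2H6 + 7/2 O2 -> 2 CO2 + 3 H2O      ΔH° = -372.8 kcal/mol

ΔH° = -838.6 kcal/mol

(1) × 2: contributes 2·x
(2) reversed and × 3: (-3)·(-372.8) = +1118.4 kcal/mol
-558.8 = (+1118.4) + 2·x
x = (-558.8 − (+1118.4)) / (2) = -838.6 kcal/mol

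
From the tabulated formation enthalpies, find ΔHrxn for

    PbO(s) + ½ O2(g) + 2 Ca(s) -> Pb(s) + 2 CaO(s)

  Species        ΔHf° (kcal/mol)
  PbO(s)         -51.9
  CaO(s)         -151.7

ΔHrxn = -251.5 kcal/mol

ΔH°rxn = Σ nΔHf°(products) − Σ nΔHf°(reactants).
Products: 1·(+0.0) + 2·(-151.7) = -303.4
Reactants: 1·(-51.9) + 1/2·(+0.0) + 2·(+0.0) = -51.9
ΔHrxn = (-303.4) − (-51.9) = -251.5 kcal/mol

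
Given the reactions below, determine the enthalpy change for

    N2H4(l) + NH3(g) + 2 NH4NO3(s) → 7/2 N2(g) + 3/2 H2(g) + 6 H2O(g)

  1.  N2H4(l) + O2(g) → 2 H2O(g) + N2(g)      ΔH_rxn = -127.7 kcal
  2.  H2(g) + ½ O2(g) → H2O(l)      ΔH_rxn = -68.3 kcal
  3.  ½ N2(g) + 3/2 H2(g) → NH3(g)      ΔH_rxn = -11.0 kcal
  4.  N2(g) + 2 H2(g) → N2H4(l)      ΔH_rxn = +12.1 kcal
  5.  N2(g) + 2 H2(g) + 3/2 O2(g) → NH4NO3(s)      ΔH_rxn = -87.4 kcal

eq. 1 × 3 (×3 to match 6 H2O(g) in the target): (3)·(-127.7) = -383.1 kcal
eq. 2: not needed (H2O(l) appears nowhere else).
eq. 3 reversed (reverse to put NH3(g) on the reactant side): +11.0 kcal
eq. 4 × 2: (2)·(+12.1) = +24.2 kcal
eq. 5 reversed and × 2 (reverse to put NH4NO3(s) on the reactant side; ×2 to match 2 NH4NO3(s) in the target): (-2)·(-87.4) = +174.8 kcal
ΔH_rxn = (-383.1) + (+11.0) + (+24.2) + (+174.8) = -173.1 kcal

ΔH_rxn = -173.1 kcal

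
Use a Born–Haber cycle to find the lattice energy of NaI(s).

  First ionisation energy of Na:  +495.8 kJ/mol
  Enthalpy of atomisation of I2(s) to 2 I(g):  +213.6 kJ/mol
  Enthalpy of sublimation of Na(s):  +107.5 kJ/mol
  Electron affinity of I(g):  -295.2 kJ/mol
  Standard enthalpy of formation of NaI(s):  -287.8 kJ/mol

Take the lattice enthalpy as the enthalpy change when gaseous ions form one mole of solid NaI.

U = -702.7 kJ/mol

ΔHf° = 1·ΔHsub + 1·(ΣIE) + 1/2·D(I2) + 1·EA + U
-287.8 = 1·(+107.5) + 1·(+495.8) + 1/2·(+213.6) + 1·(-295.2) + U
U = -287.8 − (+414.9) = -702.7 kJ/mol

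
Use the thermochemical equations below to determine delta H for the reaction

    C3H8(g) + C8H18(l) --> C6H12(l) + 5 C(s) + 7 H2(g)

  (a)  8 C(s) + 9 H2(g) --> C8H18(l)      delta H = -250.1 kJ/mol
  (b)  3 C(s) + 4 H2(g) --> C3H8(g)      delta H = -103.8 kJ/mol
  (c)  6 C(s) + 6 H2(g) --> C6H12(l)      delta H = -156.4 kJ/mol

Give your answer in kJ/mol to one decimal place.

(a) reversed: +250.1 kJ/mol
(b) reversed: +103.8 kJ/mol
(c) as written: -156.4 kJ/mol
Combining the equations, delta H = (-1)·(-250.1) + (-1)·(-103.8) + (1)·(-156.4) = 197.5 kJ/mol

delta H = 197.5 kJ/mol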